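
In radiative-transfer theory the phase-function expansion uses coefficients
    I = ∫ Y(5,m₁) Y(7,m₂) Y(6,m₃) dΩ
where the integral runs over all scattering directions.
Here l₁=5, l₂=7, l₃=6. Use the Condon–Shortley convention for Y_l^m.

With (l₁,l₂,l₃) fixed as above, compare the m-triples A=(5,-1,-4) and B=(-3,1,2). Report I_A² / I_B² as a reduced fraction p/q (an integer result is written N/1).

50/3

Same 5,7,6: normalisation and zero-m 3j drop out of the ratio.
A: Δ: 6! 4! 8! / 19! → 1/174594420; sum: t=0:+1/24883200 = 1/24883200; 3j²(5 7 6; 5 -1 -4) = Δ·Π!·Σ² = 980/138567  (sign +1)
B: Δ: 6! 4! 8! / 19! → 1/174594420; sum: t=4:+1/663552 t=5:−1/518400 t=6:+1/4147200 = -1/5529600; 3j²(5 7 6; -3 1 2) = Δ·Π!·Σ² = 98/230945  (sign -1)
I_A²/I_B² = (980/138567)/(98/230945) = 50/3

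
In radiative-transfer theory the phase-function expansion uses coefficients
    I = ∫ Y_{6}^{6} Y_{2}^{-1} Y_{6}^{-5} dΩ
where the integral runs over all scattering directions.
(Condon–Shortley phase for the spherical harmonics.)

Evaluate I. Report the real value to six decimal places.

0.178412

m-sum 0 ✓  L=14 even ✓  4≤6≤8 ✓
Π(2lᵢ+1) = 13×5×13 = 845
triangle coeff Δ(6,2,6) = 1/90090
Σ_t [0,2]: t=0:+1/69120 t=1:−1/14400 t=2:+1/69120 = -7/172800
(3j)²=14/715 [(6 2 6; 0 0 0)], sign=-1
Σ_t [0,0]: t=0:+1/7257600 = 1/7257600
(3j)²=11/455 [(6 2 6; 6 -1 -5)], sign=-1
⇒ 4πI² = 2/5
I = (+1)√(2/5/(4π)) = 0.17841241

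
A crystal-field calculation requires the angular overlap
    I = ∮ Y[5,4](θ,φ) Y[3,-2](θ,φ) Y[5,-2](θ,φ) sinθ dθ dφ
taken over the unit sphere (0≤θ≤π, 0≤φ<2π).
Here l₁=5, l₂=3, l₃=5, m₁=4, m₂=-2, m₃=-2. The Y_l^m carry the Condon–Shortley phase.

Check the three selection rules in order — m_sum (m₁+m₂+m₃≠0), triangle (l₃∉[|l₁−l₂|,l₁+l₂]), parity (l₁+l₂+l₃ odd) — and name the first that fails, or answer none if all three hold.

parity

azimuthal sum: 4 − 2 − 2 = 0  ✓
2 ≤ 5 ≤ 8 (triangle on l)  ✓
L = 5 + 3 + 5 = 13 (odd)  ✗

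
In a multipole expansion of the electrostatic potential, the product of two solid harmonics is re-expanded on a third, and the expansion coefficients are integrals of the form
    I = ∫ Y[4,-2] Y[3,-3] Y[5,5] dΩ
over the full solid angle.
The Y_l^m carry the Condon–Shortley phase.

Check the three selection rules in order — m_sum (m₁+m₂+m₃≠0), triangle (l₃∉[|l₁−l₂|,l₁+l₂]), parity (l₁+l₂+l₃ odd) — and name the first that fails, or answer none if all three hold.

none

Σmᵢ = 0  ✓
l₃∈[|l₁−l₂|,l₁+l₂]=[1,7], have l₃=5  ✓
Σlᵢ = 12 ⇒ even  ✓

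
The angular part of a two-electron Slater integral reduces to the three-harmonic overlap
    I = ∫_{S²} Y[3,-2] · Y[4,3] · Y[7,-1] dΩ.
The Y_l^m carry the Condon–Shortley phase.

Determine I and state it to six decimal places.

Checks pass: Σm=0; 14 even; l₃=7∈[1,7].
(2·3+1)(2·4+1)(2·7+1) = 945
Δ: 0! 6! 8! / 15! → 1/45045
sum: t=0:+1/20736 = 1/20736
3j²(3 4 7; 0 0 0) = Δ·Π!·Σ² = 35/1287  (sign -1)
sum: t=0:+1/604800 = 1/604800
3j²(3 4 7; -2 3 -1) = Δ·Π!·Σ² = 16/15015  (sign +1)
combine: 4πI² = 945·35/1287·16/15015 = 560/20449
take √, sign -1: I = -0.04668239

-0.046682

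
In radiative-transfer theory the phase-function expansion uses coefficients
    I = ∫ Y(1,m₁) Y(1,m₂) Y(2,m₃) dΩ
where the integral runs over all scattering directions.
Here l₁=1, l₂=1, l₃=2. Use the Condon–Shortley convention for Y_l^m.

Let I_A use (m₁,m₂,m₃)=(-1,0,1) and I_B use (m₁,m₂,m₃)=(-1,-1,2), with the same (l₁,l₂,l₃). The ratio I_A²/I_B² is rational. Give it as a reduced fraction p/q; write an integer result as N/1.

1/2

Same 1,1,2: normalisation and zero-m 3j drop out of the ratio.
A: Δ: 0! 2! 2! / 5! → 1/30; sum: t=0:+1/2 = 1/2; 3j²(1 1 2; -1 0 1) = Δ·Π!·Σ² = 1/10  (sign -1)
B: Δ: 0! 2! 2! / 5! → 1/30; sum: t=0:+1/4 = 1/4; 3j²(1 1 2; -1 -1 2) = Δ·Π!·Σ² = 1/5  (sign +1)
I_A²/I_B² = (1/10)/(1/5) = 1/2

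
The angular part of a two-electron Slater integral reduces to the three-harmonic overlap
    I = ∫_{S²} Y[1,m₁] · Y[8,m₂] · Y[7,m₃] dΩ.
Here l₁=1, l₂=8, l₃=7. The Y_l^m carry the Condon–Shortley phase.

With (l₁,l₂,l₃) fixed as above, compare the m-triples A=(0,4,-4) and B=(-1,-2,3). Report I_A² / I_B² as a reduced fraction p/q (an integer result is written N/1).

16/5

Shared (l₁,l₂,l₃)=(1,8,7): N and (l;000)² cancel in I_A²/I_B².
A: Δ = 2!·0!·14!/17! = 1/2040; Racah Σ t=1..1: t=1:−1/239500800 = -1/239500800; ⇒ 3j(1 8 7; 0 4 -4)² = 2/85, sgn +1
B: Δ = 2!·0!·14!/17! = 1/2040; Racah Σ t=2..2: t=2:+1/174182400 = 1/174182400; ⇒ 3j(1 8 7; -1 -2 3)² = 1/136, sgn +1
I_A²/I_B² = (2/85)/(1/136) = 16/5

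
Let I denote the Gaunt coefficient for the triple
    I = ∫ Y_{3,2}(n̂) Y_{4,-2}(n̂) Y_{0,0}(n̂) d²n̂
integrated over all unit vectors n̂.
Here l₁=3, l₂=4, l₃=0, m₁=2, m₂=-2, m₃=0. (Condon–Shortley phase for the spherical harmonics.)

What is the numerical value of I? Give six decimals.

0.000000

triangle: need 1≤l₃≤7, have 0; I=0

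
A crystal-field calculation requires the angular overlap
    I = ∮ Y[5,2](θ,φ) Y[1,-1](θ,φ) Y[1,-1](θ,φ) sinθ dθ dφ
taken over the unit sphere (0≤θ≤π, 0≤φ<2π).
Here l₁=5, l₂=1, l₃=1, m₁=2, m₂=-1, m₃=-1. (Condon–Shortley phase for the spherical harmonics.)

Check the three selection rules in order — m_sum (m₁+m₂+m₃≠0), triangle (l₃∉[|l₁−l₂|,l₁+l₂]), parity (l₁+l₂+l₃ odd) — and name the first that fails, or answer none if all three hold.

azimuthal sum: 2 − 1 − 1 = 0  ✓
4 ≤ 1 ≤ 6 (triangle on l)  ✗
L = 5 + 1 + 1 = 7 (odd)

triangle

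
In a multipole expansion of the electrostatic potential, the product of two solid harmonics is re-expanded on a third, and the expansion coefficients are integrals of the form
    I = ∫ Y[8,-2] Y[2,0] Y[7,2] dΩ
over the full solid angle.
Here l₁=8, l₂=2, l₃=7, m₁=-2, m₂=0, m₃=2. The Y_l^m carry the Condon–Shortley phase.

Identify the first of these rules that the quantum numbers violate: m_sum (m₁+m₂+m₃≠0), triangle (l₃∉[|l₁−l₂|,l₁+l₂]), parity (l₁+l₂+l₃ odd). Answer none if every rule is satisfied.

Σmᵢ = 0  ✓
l₃∈[|l₁−l₂|,l₁+l₂]=[6,10], have l₃=7  ✓
Σlᵢ = 17 ⇒ odd  ✗

parity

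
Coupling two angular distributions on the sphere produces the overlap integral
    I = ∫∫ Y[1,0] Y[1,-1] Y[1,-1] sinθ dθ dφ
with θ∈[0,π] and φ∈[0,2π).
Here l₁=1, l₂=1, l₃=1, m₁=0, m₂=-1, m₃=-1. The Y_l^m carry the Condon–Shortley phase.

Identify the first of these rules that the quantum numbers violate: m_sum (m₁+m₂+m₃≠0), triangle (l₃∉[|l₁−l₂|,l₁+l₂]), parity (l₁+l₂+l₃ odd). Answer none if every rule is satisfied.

Σmᵢ = -2  ✗
l₃∈[|l₁−l₂|,l₁+l₂]=[0,2], have l₃=1
Σlᵢ = 3 ⇒ odd

m_sum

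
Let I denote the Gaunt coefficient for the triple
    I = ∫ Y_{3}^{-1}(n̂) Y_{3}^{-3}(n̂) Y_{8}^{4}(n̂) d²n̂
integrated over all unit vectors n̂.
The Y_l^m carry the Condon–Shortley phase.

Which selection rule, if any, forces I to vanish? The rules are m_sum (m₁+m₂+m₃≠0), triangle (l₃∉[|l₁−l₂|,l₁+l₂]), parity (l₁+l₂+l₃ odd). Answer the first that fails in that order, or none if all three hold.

triangle

azimuthal sum: -1 − 3 + 4 = 0  ✓
0 ≤ 8 ≤ 6 (triangle on l)  ✗
L = 3 + 3 + 8 = 14 (even)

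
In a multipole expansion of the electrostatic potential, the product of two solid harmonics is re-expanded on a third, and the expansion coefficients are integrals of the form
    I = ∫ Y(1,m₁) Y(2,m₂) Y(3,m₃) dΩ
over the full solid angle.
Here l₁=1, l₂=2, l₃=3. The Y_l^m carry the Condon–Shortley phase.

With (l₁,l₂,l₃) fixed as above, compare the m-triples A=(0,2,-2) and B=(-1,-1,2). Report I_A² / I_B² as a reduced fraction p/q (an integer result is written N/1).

1/2

Same 1,2,3: normalisation and zero-m 3j drop out of the ratio.
A: Δ: 0! 2! 4! / 7! → 1/105; sum: t=0:+1/24 = 1/24; 3j²(1 2 3; 0 2 -2) = Δ·Π!·Σ² = 1/21  (sign -1)
B: Δ: 0! 2! 4! / 7! → 1/105; sum: t=0:+1/12 = 1/12; 3j²(1 2 3; -1 -1 2) = Δ·Π!·Σ² = 2/21  (sign -1)
I_A²/I_B² = (1/21)/(2/21) = 1/2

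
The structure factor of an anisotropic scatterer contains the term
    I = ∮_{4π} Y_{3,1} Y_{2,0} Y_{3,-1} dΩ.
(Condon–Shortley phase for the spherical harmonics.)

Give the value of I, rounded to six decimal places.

Checks pass: Σm=0; 8 even; l₃=3∈[1,5].
(2·3+1)(2·2+1)(2·3+1) = 245
Δ: 2! 4! 2! / 9! → 1/3780
sum: t=0:+1/24 t=1:−1/4 t=2:+1/24 = -1/6
3j²(3 2 3; 0 0 0) = Δ·Π!·Σ² = 4/105  (sign +1)
sum: t=0:+1/16 t=1:−1/6 t=2:+1/96 = -3/32
3j²(3 2 3; 1 0 -1) = Δ·Π!·Σ² = 3/140  (sign -1)
combine: 4πI² = 245·4/105·3/140 = 1/5
take √, sign -1: I = -0.12615663

-0.126157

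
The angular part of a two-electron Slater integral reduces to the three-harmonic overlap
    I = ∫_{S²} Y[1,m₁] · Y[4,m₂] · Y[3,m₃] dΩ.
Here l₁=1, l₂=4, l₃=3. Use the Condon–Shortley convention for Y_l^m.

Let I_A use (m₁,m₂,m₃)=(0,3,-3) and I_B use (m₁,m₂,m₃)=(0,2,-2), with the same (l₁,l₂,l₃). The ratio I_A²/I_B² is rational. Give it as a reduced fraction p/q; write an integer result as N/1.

7/12

Shared (l₁,l₂,l₃)=(1,4,3): N and (l;000)² cancel in I_A²/I_B².
A: Δ = 2!·0!·6!/9! = 1/252; Racah Σ t=1..1: t=1:−1/720 = -1/720; ⇒ 3j(1 4 3; 0 3 -3)² = 1/36, sgn -1
B: Δ = 2!·0!·6!/9! = 1/252; Racah Σ t=1..1: t=1:−1/120 = -1/120; ⇒ 3j(1 4 3; 0 2 -2)² = 1/21, sgn +1
I_A²/I_B² = (1/36)/(1/21) = 7/12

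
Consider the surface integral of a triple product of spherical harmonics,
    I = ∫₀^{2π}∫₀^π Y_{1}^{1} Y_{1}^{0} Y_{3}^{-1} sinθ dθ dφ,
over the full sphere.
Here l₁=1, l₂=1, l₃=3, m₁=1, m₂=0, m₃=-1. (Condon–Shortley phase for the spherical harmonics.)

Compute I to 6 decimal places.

triangle: need 0≤l₃≤2, have 3; I=0

0.000000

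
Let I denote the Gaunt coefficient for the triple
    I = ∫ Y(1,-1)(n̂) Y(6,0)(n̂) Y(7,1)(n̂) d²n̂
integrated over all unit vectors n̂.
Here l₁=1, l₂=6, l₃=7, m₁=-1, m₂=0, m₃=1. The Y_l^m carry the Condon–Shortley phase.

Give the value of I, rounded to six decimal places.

Checks pass: Σm=0; 14 even; l₃=7∈[5,7].
(2·1+1)(2·6+1)(2·7+1) = 585
Δ: 0! 2! 12! / 15! → 1/1365
sum: t=0:+1/518400 = 1/518400
3j²(1 6 7; 0 0 0) = Δ·Π!·Σ² = 7/195  (sign -1)
sum: t=0:+1/1036800 = 1/1036800
3j²(1 6 7; -1 0 1) = Δ·Π!·Σ² = 4/195  (sign +1)
combine: 4πI² = 585·7/195·4/195 = 28/65
take √, sign -1: I = -0.18514731

-0.185147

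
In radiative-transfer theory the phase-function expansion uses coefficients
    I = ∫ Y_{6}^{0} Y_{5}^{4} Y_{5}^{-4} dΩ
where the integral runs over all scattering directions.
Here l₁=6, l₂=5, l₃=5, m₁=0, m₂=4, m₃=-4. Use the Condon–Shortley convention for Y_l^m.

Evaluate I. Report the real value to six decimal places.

0.147273

Rules hold: Σm=0, L=16 even, 1≤5≤11.
N = 13·11·11 = 1573
Δ = 6!·6!·4!/17! = 1/28588560
Racah Σ t=1..5: t=1:−1/345600 t=2:+1/13824 t=3:−1/5184 t=4:+1/13824 t=5:−1/345600 = -7/129600
⇒ 3j(6 5 5; 0 0 0)² = 80/7293, sgn +1
Racah Σ t=5..6: t=5:−1/345600 t=6:+1/3110400 = -1/388800
⇒ 3j(6 5 5; 0 4 -4)² = 192/12155, sgn +1
4πI² = N·(3j₀)²·(3jₘ)² = 1024/3757
I = +1·√(0.272558/4π) = 0.14727345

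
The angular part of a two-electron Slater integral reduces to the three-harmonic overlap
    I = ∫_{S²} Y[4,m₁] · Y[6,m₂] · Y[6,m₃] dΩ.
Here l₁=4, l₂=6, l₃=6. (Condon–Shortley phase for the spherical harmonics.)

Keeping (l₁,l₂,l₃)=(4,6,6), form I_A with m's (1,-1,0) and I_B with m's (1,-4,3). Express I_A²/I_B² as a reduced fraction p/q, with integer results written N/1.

20/63

Shared (l₁,l₂,l₃)=(4,6,6): N and (l;000)² cancel in I_A²/I_B².
A: Δ = 4!·4!·8!/17! = 1/15315300; Racah Σ t=0..3: t=0:+1/103680 t=1:−1/13824 t=2:+1/17280 t=3:−1/207360 = -1/103680; ⇒ 3j(4 6 6; 1 -1 0)² = 10/7293, sgn -1
B: Δ = 4!·4!·8!/17! = 1/15315300; Racah Σ t=0..2: t=0:+1/207360 t=1:−1/120960 t=2:+1/967680 = -1/414720; ⇒ 3j(4 6 6; 1 -4 3)² = 21/4862, sgn +1
I_A²/I_B² = (10/7293)/(21/4862) = 20/63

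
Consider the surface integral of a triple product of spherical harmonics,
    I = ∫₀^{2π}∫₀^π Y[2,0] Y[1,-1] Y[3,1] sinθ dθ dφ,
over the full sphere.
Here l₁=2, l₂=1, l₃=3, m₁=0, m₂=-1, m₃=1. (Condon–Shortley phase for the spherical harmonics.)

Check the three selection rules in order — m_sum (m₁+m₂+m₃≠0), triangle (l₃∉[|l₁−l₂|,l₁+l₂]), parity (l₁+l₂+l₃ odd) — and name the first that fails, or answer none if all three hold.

none

Σmᵢ = 0  ✓
l₃∈[|l₁−l₂|,l₁+l₂]=[1,3], have l₃=3  ✓
Σlᵢ = 6 ⇒ even  ✓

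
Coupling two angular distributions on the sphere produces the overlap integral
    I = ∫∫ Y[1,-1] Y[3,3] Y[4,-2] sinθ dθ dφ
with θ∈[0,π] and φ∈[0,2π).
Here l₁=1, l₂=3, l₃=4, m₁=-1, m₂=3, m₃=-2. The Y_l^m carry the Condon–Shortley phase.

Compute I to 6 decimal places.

0.061558

Checks pass: Σm=0; 8 even; l₃=4∈[2,4].
(2·1+1)(2·3+1)(2·4+1) = 189
Δ: 0! 2! 6! / 9! → 1/252
sum: t=0:+1/36 = 1/36
3j²(1 3 4; 0 0 0) = Δ·Π!·Σ² = 4/63  (sign +1)
sum: t=0:+1/1440 = 1/1440
3j²(1 3 4; -1 3 -2) = Δ·Π!·Σ² = 1/252  (sign +1)
combine: 4πI² = 189·4/63·1/252 = 1/21
take √, sign +1: I = 0.06155813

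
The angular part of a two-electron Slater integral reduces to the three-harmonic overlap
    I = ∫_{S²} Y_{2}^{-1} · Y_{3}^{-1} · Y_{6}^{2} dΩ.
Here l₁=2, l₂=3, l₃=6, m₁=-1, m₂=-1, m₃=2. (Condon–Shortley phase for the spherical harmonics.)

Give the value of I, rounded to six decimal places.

l₃=6 ∉ [1,5] — triangle fails ⇒ I = 0

0.000000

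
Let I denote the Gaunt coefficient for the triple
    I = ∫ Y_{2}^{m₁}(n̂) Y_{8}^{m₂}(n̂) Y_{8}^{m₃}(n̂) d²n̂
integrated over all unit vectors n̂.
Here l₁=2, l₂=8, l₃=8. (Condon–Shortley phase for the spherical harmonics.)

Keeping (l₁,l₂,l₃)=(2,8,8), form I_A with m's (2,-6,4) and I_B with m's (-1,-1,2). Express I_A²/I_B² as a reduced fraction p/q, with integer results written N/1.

Same 2,8,8: normalisation and zero-m 3j drop out of the ratio.
A: Δ: 2! 2! 14! / 19! → 1/348840; sum: t=0:+1/3832012800 = 1/3832012800; 3j²(2 8 8; 2 -6 4) = Δ·Π!·Σ² = 91/9690  (sign +1)
B: Δ: 2! 2! 14! / 19! → 1/348840; sum: t=1:−1/58060800 t=2:+1/87091200 = -1/174182400; 3j²(2 8 8; -1 -1 2) = Δ·Π!·Σ² = 7/2584  (sign -1)
I_A²/I_B² = (91/9690)/(7/2584) = 52/15

52/15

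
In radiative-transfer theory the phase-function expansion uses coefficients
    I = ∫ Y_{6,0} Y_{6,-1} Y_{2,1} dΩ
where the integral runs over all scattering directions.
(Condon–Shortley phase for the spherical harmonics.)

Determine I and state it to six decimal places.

Checks pass: Σm=0; 14 even; l₃=2∈[0,12].
(2·6+1)(2·6+1)(2·2+1) = 845
Δ: 10! 2! 2! / 15! → 1/90090
sum: t=4:+1/69120 t=5:−1/14400 t=6:+1/69120 = -7/172800
3j²(6 6 2; 0 0 0) = Δ·Π!·Σ² = 14/715  (sign -1)
sum: t=4:+1/34560 t=5:−1/28800 = -1/172800
3j²(6 6 2; 0 -1 1) = Δ·Π!·Σ² = 1/1430  (sign +1)
combine: 4πI² = 845·14/715·1/1430 = 7/605
take √, sign -1: I = -0.03034355

-0.030344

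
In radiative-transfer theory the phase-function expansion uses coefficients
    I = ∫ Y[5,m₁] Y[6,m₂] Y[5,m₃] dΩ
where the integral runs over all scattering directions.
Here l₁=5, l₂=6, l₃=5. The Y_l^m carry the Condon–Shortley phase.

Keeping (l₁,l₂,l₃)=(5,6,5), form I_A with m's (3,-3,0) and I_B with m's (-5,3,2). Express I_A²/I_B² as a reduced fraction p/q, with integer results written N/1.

Same 5,6,5: normalisation and zero-m 3j drop out of the ratio.
A: Δ: 6! 4! 6! / 17! → 1/28588560; sum: t=0:+1/103680 t=1:−1/34560 t=2:+1/138240 = -1/82944; 3j²(5 6 5; 3 -3 0) = Δ·Π!·Σ² = 125/9724  (sign +1)
B: Δ: 6! 4! 6! / 17! → 1/28588560; sum: t=6:+1/622080 = 1/622080; 3j²(5 6 5; -5 3 2) = Δ·Π!·Σ² = 105/4862  (sign -1)
I_A²/I_B² = (125/9724)/(105/4862) = 25/42

25/42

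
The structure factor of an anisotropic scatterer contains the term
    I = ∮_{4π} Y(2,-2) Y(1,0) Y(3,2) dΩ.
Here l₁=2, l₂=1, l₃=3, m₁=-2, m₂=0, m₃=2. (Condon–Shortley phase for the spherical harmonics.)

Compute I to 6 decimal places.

0.184674

m-sum 0 ✓  L=6 even ✓  1≤3≤3 ✓
Π(2lᵢ+1) = 5×3×7 = 105
triangle coeff Δ(2,1,3) = 1/105
Σ_t [0,0]: t=0:+1/4 = 1/4
(3j)²=3/35 [(2 1 3; 0 0 0)], sign=-1
Σ_t [0,0]: t=0:+1/24 = 1/24
(3j)²=1/21 [(2 1 3; -2 0 2)], sign=-1
⇒ 4πI² = 3/7
I = (+1)√(3/7/(4π)) = 0.18467439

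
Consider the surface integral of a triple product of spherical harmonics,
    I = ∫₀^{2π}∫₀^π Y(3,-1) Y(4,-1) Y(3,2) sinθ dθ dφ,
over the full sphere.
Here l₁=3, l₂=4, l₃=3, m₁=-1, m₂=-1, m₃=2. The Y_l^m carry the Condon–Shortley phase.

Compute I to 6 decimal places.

Rules hold: Σm=0, L=10 even, 1≤3≤7.
N = 7·9·7 = 441
Δ = 4!·2!·4!/11! = 1/34650
Racah Σ t=1..3: t=1:−1/72 t=2:+1/16 t=3:−1/72 = 5/144
⇒ 3j(3 4 3; 0 0 0)² = 2/77, sgn -1
Racah Σ t=2..3: t=2:+1/48 t=3:−1/144 = 1/72
⇒ 3j(3 4 3; -1 -1 2)² = 16/693, sgn -1
4πI² = N·(3j₀)²·(3jₘ)² = 32/121
I = +1·√(0.264463/4π) = 0.14506992

0.145070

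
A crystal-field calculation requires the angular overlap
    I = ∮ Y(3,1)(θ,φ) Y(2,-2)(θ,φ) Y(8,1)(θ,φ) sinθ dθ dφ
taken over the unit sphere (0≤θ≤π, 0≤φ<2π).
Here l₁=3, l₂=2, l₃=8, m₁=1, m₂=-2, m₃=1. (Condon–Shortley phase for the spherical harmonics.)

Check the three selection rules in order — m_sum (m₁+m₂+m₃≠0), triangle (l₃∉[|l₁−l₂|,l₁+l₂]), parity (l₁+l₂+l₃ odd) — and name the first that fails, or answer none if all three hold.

triangle

m₁+m₂+m₃ = 1 − 2 + 1 = 0  ✓
triangle: |3−2|=1 ≤ l₃=8 ≤ 3+2=5  ✗
parity: l₁+l₂+l₃ = 13 is odd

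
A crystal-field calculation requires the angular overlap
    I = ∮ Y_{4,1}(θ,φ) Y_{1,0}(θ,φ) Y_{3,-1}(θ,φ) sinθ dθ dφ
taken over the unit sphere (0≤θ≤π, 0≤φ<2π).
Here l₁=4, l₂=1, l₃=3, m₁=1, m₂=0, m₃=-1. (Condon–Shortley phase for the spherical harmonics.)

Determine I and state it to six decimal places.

-0.238414

Checks pass: Σm=0; 8 even; l₃=3∈[3,5].
(2·4+1)(2·1+1)(2·3+1) = 189
Δ: 2! 6! 0! / 9! → 1/252
sum: t=1:−1/36 = -1/36
3j²(4 1 3; 0 0 0) = Δ·Π!·Σ² = 4/63  (sign +1)
sum: t=1:−1/48 = -1/48
3j²(4 1 3; 1 0 -1) = Δ·Π!·Σ² = 5/84  (sign -1)
combine: 4πI² = 189·4/63·5/84 = 5/7
take √, sign -1: I = -0.23841361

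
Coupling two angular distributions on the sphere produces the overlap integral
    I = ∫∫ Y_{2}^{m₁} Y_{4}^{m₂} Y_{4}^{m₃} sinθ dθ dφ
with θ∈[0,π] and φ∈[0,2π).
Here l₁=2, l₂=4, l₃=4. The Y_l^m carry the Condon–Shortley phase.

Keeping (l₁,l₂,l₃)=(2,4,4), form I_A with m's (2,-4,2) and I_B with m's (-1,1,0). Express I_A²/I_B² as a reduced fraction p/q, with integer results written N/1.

Same 2,4,4: normalisation and zero-m 3j drop out of the ratio.
A: Δ: 2! 2! 6! / 11! → 1/13860; sum: t=0:+1/2880 = 1/2880; 3j²(2 4 4; 2 -4 2) = Δ·Π!·Σ² = 2/165  (sign +1)
B: Δ: 2! 2! 6! / 11! → 1/13860; sum: t=1:−1/96 t=2:+1/72 = 1/288; 3j²(2 4 4; -1 1 0) = Δ·Π!·Σ² = 1/462  (sign +1)
I_A²/I_B² = (2/165)/(1/462) = 28/5

28/5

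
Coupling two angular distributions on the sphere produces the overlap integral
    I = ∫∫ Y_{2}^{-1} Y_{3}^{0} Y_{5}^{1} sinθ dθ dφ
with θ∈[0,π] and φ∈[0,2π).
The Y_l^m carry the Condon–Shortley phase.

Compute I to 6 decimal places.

-0.214318

Rules hold: Σm=0, L=10 even, 1≤5≤5.
N = 5·7·11 = 385
Δ = 0!·4!·6!/11! = 1/2310
Racah Σ t=0..0: t=0:+1/144 = 1/144
⇒ 3j(2 3 5; 0 0 0)² = 10/231, sgn -1
Racah Σ t=0..0: t=0:+1/216 = 1/216
⇒ 3j(2 3 5; -1 0 1)² = 8/231, sgn +1
4πI² = N·(3j₀)²·(3jₘ)² = 400/693
I = -1·√(0.577201/4π) = -0.21431790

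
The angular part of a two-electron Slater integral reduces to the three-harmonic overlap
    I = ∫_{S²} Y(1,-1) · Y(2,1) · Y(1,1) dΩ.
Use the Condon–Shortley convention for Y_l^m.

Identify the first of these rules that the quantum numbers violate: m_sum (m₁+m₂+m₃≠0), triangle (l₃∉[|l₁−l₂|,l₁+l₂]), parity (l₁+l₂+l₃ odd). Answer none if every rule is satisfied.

Σmᵢ = 1  ✗
l₃∈[|l₁−l₂|,l₁+l₂]=[1,3], have l₃=1
Σlᵢ = 4 ⇒ even

m_sum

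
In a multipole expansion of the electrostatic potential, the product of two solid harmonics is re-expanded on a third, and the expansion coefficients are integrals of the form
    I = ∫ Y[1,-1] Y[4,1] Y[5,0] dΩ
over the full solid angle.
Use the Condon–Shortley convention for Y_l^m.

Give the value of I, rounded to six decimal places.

0.155288

Rules hold: Σm=0, L=10 even, 3≤5≤5.
N = 3·9·11 = 297
Δ = 0!·2!·8!/11! = 1/495
Racah Σ t=0..0: t=0:+1/576 = 1/576
⇒ 3j(1 4 5; 0 0 0)² = 5/99, sgn -1
Racah Σ t=0..0: t=0:+1/1440 = 1/1440
⇒ 3j(1 4 5; -1 1 0)² = 2/99, sgn -1
4πI² = N·(3j₀)²·(3jₘ)² = 10/33
I = +1·√(0.30303/4π) = 0.15528807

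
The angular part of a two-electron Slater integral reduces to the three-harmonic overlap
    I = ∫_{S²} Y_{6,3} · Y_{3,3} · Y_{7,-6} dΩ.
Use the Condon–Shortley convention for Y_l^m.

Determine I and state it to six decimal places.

-0.153803

Rules hold: Σm=0, L=16 even, 3≤7≤9.
N = 13·7·15 = 1365
Δ = 2!·10!·4!/17! = 1/2042040
Racah Σ t=0..2: t=0:+1/207360 t=1:−1/57600 t=2:+1/207360 = -1/129600
⇒ 3j(6 3 7; 0 0 0)² = 168/12155, sgn +1
Racah Σ t=2..2: t=2:+1/17418240 = 1/17418240
⇒ 3j(6 3 7; 3 3 -6)² = 15/952, sgn -1
4πI² = N·(3j₀)²·(3jₘ)² = 945/3179
I = -1·√(0.297263/4π) = -0.15380332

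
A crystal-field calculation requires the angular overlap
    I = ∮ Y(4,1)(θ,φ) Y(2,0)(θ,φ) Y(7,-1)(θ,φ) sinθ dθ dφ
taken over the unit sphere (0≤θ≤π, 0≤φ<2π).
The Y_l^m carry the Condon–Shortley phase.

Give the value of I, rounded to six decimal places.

0.000000

l₃=7 ∉ [2,6] — triangle fails ⇒ I = 0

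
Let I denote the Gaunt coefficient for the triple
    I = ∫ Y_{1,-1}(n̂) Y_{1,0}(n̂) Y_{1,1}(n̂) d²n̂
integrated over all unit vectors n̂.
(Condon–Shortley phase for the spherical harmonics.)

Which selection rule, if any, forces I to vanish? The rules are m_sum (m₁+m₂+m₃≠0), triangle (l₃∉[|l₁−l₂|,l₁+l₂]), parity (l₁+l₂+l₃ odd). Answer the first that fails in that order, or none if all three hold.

parity

azimuthal sum: -1 + 0 + 1 = 0  ✓
0 ≤ 1 ≤ 2 (triangle on l)  ✓
L = 1 + 1 + 1 = 3 (odd)  ✗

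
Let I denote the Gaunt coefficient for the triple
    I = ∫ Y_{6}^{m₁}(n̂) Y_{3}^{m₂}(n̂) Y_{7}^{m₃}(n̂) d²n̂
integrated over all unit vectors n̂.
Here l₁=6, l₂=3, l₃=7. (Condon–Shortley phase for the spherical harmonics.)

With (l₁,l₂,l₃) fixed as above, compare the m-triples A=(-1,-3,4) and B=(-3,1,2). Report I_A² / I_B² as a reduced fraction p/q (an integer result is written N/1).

Same 6,3,7: normalisation and zero-m 3j drop out of the ratio.
A: Δ: 2! 10! 4! / 17! → 1/2042040; sum: t=0:+1/1451520 = 1/1451520; 3j²(6 3 7; -1 -3 4) = Δ·Π!·Σ² = 75/3094  (sign -1)
B: Δ: 2! 10! 4! / 17! → 1/2042040; sum: t=0:+1/17418240 t=1:−1/483840 t=2:+1/241920 = 37/17418240; 3j²(6 3 7; -3 1 2) = Δ·Π!·Σ² = 1369/136136  (sign -1)
I_A²/I_B² = (75/3094)/(1369/136136) = 3300/1369

3300/1369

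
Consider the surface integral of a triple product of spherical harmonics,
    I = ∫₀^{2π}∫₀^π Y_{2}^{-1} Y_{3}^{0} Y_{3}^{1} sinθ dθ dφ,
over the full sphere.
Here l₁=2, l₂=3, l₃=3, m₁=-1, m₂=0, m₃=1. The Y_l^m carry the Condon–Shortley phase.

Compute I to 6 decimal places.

m-sum 0 ✓  L=8 even ✓  1≤3≤5 ✓
Π(2lᵢ+1) = 5×7×7 = 245
triangle coeff Δ(2,3,3) = 1/3780
Σ_t [0,2]: t=0:+1/24 t=1:−1/4 t=2:+1/24 = -1/6
(3j)²=4/105 [(2 3 3; 0 0 0)], sign=+1
Σ_t [1,2]: t=1:−1/8 t=2:+1/12 = -1/24
(3j)²=1/210 [(2 3 3; -1 0 1)], sign=-1
⇒ 4πI² = 2/45
I = (-1)√(2/45/(4π)) = -0.05947080

-0.059471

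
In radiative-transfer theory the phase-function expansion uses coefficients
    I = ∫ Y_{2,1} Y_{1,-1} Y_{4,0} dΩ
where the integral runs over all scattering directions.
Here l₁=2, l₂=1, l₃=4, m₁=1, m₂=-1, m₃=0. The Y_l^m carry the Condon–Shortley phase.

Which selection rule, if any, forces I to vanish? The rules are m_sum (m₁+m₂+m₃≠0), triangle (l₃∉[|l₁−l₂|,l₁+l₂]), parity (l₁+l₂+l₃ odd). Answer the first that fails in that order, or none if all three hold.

triangle

m₁+m₂+m₃ = 1 − 1 + 0 = 0  ✓
triangle: |2−1|=1 ≤ l₃=4 ≤ 2+1=3  ✗
parity: l₁+l₂+l₃ = 7 is odd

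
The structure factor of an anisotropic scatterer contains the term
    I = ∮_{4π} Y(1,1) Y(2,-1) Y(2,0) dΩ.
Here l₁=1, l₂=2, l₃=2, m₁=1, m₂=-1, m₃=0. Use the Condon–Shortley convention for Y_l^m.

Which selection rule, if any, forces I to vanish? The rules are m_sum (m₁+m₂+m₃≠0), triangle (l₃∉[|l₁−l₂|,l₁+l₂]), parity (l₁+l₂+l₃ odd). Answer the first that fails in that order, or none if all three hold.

parity

m₁+m₂+m₃ = 1 − 1 + 0 = 0  ✓
triangle: |1−2|=1 ≤ l₃=2 ≤ 1+2=3  ✓
parity: l₁+l₂+l₃ = 5 is odd  ✗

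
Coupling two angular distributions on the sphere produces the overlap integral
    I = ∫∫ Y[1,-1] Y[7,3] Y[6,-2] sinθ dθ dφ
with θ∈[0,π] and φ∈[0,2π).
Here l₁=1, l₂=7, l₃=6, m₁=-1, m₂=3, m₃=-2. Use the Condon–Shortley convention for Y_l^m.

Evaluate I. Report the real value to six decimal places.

-0.234717

Rules hold: Σm=0, L=14 even, 6≤6≤8.
N = 3·15·13 = 585
Δ = 2!·0!·12!/15! = 1/1365
Racah Σ t=1..1: t=1:−1/518400 = -1/518400
⇒ 3j(1 7 6; 0 0 0)² = 7/195, sgn -1
Racah Σ t=2..2: t=2:+1/1935360 = 1/1935360
⇒ 3j(1 7 6; -1 3 -2)² = 3/91, sgn +1
4πI² = N·(3j₀)²·(3jₘ)² = 9/13
I = -1·√(0.692308/4π) = -0.23471705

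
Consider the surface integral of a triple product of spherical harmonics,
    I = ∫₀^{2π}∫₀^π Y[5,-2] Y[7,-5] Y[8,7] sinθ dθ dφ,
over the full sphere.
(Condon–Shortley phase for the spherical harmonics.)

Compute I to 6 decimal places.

0.018143

m-sum 0 ✓  L=20 even ✓  2≤8≤12 ✓
Π(2lᵢ+1) = 11×15×17 = 2805
triangle coeff Δ(5,7,8) = 1/814773960
Σ_t [0,4]: t=0:+1/87091200 t=1:−1/4976640 t=2:+1/2073600 t=3:−1/4976640 t=4:+1/87091200 = 1/9676800
(3j)²=360/46189 [(5 7 8; 0 0 0)], sign=+1
Σ_t [1,2]: t=1:−1/1567641600 t=2:+1/1741824000 = -1/15676416000
(3j)²=11/58140 [(5 7 8; -2 -5 7)], sign=+1
⇒ 4πI² = 330/79781
I = (+1)√(330/79781/(4π)) = 0.01814272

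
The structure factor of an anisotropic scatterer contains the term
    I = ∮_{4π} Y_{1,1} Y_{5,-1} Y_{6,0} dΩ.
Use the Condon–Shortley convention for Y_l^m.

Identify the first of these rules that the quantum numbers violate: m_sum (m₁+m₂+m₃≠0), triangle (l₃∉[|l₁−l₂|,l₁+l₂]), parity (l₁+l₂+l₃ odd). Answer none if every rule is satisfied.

azimuthal sum: 1 − 1 + 0 = 0  ✓
4 ≤ 6 ≤ 6 (triangle on l)  ✓
L = 1 + 5 + 6 = 12 (even)  ✓

none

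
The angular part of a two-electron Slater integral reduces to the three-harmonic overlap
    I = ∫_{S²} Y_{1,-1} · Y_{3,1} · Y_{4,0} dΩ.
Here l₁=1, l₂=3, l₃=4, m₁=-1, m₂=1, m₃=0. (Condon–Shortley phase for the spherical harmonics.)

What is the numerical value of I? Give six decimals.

0.150786

Checks pass: Σm=0; 8 even; l₃=4∈[2,4].
(2·1+1)(2·3+1)(2·4+1) = 189
Δ: 0! 2! 6! / 9! → 1/252
sum: t=0:+1/36 = 1/36
3j²(1 3 4; 0 0 0) = Δ·Π!·Σ² = 4/63  (sign +1)
sum: t=0:+1/96 = 1/96
3j²(1 3 4; -1 1 0) = Δ·Π!·Σ² = 1/42  (sign +1)
combine: 4πI² = 189·4/63·1/42 = 2/7
take √, sign +1: I = 0.15078601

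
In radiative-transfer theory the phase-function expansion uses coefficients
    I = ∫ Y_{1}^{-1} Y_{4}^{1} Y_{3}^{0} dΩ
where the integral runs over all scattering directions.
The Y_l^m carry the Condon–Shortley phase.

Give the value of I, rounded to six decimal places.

-0.194664

Rules hold: Σm=0, L=8 even, 3≤3≤5.
N = 3·9·7 = 189
Δ = 2!·0!·6!/9! = 1/252
Racah Σ t=1..1: t=1:−1/36 = -1/36
⇒ 3j(1 4 3; 0 0 0)² = 4/63, sgn +1
Racah Σ t=2..2: t=2:+1/72 = 1/72
⇒ 3j(1 4 3; -1 1 0)² = 5/126, sgn -1
4πI² = N·(3j₀)²·(3jₘ)² = 10/21
I = -1·√(0.47619/4π) = -0.19466390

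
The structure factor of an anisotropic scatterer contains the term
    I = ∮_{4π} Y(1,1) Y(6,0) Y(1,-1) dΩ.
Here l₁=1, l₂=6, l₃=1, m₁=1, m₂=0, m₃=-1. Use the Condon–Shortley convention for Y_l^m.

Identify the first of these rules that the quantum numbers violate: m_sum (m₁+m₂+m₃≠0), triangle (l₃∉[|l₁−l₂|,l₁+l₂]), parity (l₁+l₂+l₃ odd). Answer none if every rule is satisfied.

azimuthal sum: 1 + 0 − 1 = 0  ✓
5 ≤ 1 ≤ 7 (triangle on l)  ✗
L = 1 + 6 + 1 = 8 (even)

triangle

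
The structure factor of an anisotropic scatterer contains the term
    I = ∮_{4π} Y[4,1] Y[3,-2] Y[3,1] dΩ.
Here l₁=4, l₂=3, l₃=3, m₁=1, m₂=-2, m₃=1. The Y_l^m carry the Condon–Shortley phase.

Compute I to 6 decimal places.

Checks pass: Σm=0; 10 even; l₃=3∈[1,7].
(2·4+1)(2·3+1)(2·3+1) = 441
Δ: 4! 4! 2! / 11! → 1/34650
sum: t=1:−1/72 t=2:+1/16 t=3:−1/72 = 5/144
3j²(4 3 3; 0 0 0) = Δ·Π!·Σ² = 2/77  (sign -1)
sum: t=0:+1/144 t=1:−1/48 = -1/72
3j²(4 3 3; 1 -2 1) = Δ·Π!·Σ² = 16/693  (sign -1)
combine: 4πI² = 441·2/77·16/693 = 32/121
take √, sign +1: I = 0.14506992

0.145070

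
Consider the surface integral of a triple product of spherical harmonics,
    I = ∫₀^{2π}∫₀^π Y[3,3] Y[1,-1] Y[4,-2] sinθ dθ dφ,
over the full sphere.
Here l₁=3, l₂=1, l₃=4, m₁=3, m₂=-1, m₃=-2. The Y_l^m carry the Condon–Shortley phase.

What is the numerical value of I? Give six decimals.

Checks pass: Σm=0; 8 even; l₃=4∈[2,4].
(2·3+1)(2·1+1)(2·4+1) = 189
Δ: 0! 6! 2! / 9! → 1/252
sum: t=0:+1/36 = 1/36
3j²(3 1 4; 0 0 0) = Δ·Π!·Σ² = 4/63  (sign +1)
sum: t=0:+1/1440 = 1/1440
3j²(3 1 4; 3 -1 -2) = Δ·Π!·Σ² = 1/252  (sign +1)
combine: 4πI² = 189·4/63·1/252 = 1/21
take √, sign +1: I = 0.06155813

0.061558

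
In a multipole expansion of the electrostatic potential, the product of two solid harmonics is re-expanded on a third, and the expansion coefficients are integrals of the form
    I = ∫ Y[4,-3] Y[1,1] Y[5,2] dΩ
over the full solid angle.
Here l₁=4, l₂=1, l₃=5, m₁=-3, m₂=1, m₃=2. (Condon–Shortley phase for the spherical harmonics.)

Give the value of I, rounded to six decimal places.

Rules hold: Σm=0, L=10 even, 3≤5≤5.
N = 9·3·11 = 297
Δ = 0!·8!·2!/11! = 1/495
Racah Σ t=0..0: t=0:+1/576 = 1/576
⇒ 3j(4 1 5; 0 0 0)² = 5/99, sgn -1
Racah Σ t=0..0: t=0:+1/10080 = 1/10080
⇒ 3j(4 1 5; -3 1 2)² = 1/165, sgn -1
4πI² = N·(3j₀)²·(3jₘ)² = 1/11
I = +1·√(0.0909091/4π) = 0.08505478

0.085055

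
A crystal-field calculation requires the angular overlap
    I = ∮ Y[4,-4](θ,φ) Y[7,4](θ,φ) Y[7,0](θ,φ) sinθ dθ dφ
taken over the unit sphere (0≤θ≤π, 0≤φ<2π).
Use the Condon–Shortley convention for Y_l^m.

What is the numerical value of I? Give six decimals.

m-sum 0 ✓  L=18 even ✓  3≤7≤11 ✓
Π(2lᵢ+1) = 9×15×15 = 2025
triangle coeff Δ(4,7,7) = 1/58198140
Σ_t [0,4]: t=0:+1/17418240 t=1:−1/622080 t=2:+1/230400 t=3:−1/622080 t=4:+1/17418240 = 1/806400
(3j)²=2268/230945 [(4 7 7; 0 0 0)], sign=-1
Σ_t [4,4]: t=4:+1/17418240 = 1/17418240
(3j)²=175/12597 [(4 7 7; -4 4 0)], sign=-1
⇒ 4πI² = 53581500/193947611
I = (+1)√(53581500/193947611/(4π)) = 0.14827239

0.148272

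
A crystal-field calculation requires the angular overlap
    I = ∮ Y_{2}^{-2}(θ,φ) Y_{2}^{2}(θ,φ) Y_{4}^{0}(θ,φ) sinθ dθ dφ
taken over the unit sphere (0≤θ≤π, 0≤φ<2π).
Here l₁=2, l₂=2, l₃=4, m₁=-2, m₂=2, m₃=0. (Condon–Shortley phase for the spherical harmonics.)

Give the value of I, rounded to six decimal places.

Rules hold: Σm=0, L=8 even, 0≤4≤4.
N = 5·5·9 = 225
Δ = 0!·4!·4!/9! = 1/630
Racah Σ t=0..0: t=0:+1/16 = 1/16
⇒ 3j(2 2 4; 0 0 0)² = 2/35, sgn +1
Racah Σ t=0..0: t=0:+1/576 = 1/576
⇒ 3j(2 2 4; -2 2 0)² = 1/630, sgn +1
4πI² = N·(3j₀)²·(3jₘ)² = 1/49
I = +1·√(0.0204082/4π) = 0.04029926

0.040299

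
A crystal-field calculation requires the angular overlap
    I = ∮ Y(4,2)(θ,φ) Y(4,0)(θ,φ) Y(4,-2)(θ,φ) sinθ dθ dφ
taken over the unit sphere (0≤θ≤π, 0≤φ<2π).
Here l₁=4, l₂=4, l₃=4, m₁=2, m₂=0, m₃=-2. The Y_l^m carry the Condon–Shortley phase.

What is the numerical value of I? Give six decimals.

m-sum 0 ✓  L=12 even ✓  0≤4≤8 ✓
Π(2lᵢ+1) = 9×9×9 = 729
triangle coeff Δ(4,4,4) = 1/450450
Σ_t [0,4]: t=0:+1/13824 t=1:−1/216 t=2:+1/64 t=3:−1/216 t=4:+1/13824 = 5/768
(3j)²=18/1001 [(4 4 4; 0 0 0)], sign=+1
Σ_t [0,2]: t=0:+1/2304 t=1:−1/216 t=2:+1/384 = -11/6912
(3j)²=11/1638 [(4 4 4; 2 0 -2)], sign=-1
⇒ 4πI² = 729/8281
I = (-1)√(729/8281/(4π)) = -0.08369845

-0.083698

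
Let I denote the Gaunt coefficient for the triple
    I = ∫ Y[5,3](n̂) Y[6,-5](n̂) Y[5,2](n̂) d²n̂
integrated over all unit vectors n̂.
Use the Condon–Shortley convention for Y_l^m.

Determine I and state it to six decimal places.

m-sum 0 ✓  L=16 even ✓  1≤5≤11 ✓
Π(2lᵢ+1) = 11×13×11 = 1573
triangle coeff Δ(5,6,5) = 1/28588560
Σ_t [1,5]: t=1:−1/345600 t=2:+1/13824 t=3:−1/5184 t=4:+1/13824 t=5:−1/345600 = -7/129600
(3j)²=80/7293 [(5 6 5; 0 0 0)], sign=+1
Σ_t [0,1]: t=0:+1/345600 t=1:−1/518400 = 1/1036800
(3j)²=7/2210 [(5 6 5; 3 -5 2)], sign=-1
⇒ 4πI² = 616/11271
I = (-1)√(616/11271/(4π)) = -0.06594839

-0.065948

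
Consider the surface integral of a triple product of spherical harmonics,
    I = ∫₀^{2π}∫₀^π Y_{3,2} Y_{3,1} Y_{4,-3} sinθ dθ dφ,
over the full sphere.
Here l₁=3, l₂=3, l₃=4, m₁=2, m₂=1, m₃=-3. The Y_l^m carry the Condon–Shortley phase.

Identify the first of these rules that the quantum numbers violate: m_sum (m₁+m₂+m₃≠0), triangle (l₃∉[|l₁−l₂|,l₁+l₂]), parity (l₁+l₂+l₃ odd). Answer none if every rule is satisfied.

none

m₁+m₂+m₃ = 2 + 1 − 3 = 0  ✓
triangle: |3−3|=0 ≤ l₃=4 ≤ 3+3=6  ✓
parity: l₁+l₂+l₃ = 10 is even  ✓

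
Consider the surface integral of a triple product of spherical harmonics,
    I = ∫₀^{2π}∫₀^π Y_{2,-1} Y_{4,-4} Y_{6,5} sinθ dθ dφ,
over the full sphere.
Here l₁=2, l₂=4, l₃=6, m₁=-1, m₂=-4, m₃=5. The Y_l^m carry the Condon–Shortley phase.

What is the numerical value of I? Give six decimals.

-0.204295

Checks pass: Σm=0; 12 even; l₃=6∈[2,6].
(2·2+1)(2·4+1)(2·6+1) = 585
Δ: 0! 4! 8! / 13! → 1/6435
sum: t=0:+1/2304 = 1/2304
3j²(2 4 6; 0 0 0) = Δ·Π!·Σ² = 5/143  (sign +1)
sum: t=0:+1/241920 = 1/241920
3j²(2 4 6; -1 -4 5) = Δ·Π!·Σ² = 1/39  (sign -1)
combine: 4πI² = 585·5/143·1/39 = 75/143
take √, sign -1: I = -0.20429497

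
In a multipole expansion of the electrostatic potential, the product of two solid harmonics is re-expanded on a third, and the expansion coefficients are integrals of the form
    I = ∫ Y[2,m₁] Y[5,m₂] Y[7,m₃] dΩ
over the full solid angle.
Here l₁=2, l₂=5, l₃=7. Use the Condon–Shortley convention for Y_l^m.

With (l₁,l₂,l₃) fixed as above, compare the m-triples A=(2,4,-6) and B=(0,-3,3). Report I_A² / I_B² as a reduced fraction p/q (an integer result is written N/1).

143/54

Same 2,5,7: normalisation and zero-m 3j drop out of the ratio.
A: Δ: 0! 4! 10! / 15! → 1/15015; sum: t=0:+1/8709120 = 1/8709120; 3j²(2 5 7; 2 4 -6) = Δ·Π!·Σ² = 1/21  (sign -1)
B: Δ: 0! 4! 10! / 15! → 1/15015; sum: t=0:+1/322560 = 1/322560; 3j²(2 5 7; 0 -3 3) = Δ·Π!·Σ² = 18/1001  (sign +1)
I_A²/I_B² = (1/21)/(18/1001) = 143/54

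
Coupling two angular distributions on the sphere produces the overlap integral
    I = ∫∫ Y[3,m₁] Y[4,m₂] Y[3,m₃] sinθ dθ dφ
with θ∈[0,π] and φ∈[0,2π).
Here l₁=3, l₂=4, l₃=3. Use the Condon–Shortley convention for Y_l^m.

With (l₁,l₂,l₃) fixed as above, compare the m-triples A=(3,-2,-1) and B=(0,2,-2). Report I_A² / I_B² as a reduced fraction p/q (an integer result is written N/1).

18/1

Same 3,4,3: normalisation and zero-m 3j drop out of the ratio.
A: Δ: 4! 2! 4! / 11! → 1/34650; sum: t=0:+1/192 = 1/192; 3j²(3 4 3; 3 -2 -1) = Δ·Π!·Σ² = 3/77  (sign +1)
B: Δ: 4! 2! 4! / 11! → 1/34650; sum: t=2:+1/96 t=3:−1/72 = -1/288; 3j²(3 4 3; 0 2 -2) = Δ·Π!·Σ² = 1/462  (sign +1)
I_A²/I_B² = (3/77)/(1/462) = 18/1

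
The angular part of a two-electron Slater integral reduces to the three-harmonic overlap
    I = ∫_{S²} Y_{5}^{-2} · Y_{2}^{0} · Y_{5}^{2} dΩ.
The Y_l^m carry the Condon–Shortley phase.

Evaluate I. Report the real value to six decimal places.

0.097044

Checks pass: Σm=0; 12 even; l₃=5∈[3,7].
(2·5+1)(2·2+1)(2·5+1) = 605
Δ: 2! 8! 2! / 13! → 1/38610
sum: t=0:+1/2880 t=1:−1/576 t=2:+1/2880 = -1/960
3j²(5 2 5; 0 0 0) = Δ·Π!·Σ² = 10/429  (sign +1)
sum: t=0:+1/20160 t=1:−1/1440 t=2:+1/2880 = -1/3360
3j²(5 2 5; -2 0 2) = Δ·Π!·Σ² = 6/715  (sign +1)
combine: 4πI² = 605·10/429·6/715 = 20/169
take √, sign +1: I = 0.09704356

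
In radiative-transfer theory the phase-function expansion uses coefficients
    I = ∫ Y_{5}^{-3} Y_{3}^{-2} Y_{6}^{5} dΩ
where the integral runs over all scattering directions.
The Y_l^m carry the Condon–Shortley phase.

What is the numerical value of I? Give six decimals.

-0.169016

Rules hold: Σm=0, L=14 even, 2≤6≤8.
N = 11·7·13 = 1001
Δ = 2!·8!·4!/15! = 1/675675
Racah Σ t=0..2: t=0:+1/8640 t=1:−1/2304 t=2:+1/8640 = -7/34560
⇒ 3j(5 3 6; 0 0 0)² = 7/429, sgn -1
Racah Σ t=0..1: t=0:+1/483840 t=1:−1/120960 = -1/161280
⇒ 3j(5 3 6; -3 -2 5)² = 2/91, sgn +1
4πI² = N·(3j₀)²·(3jₘ)² = 14/39
I = -1·√(0.358974/4π) = -0.16901560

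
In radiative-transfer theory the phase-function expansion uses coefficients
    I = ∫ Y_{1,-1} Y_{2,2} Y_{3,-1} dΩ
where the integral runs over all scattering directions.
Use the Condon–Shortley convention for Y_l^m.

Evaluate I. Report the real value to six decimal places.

-0.082589

m-sum 0 ✓  L=6 even ✓  1≤3≤3 ✓
Π(2lᵢ+1) = 3×5×7 = 105
triangle coeff Δ(1,2,3) = 1/105
Σ_t [0,0]: t=0:+1/4 = 1/4
(3j)²=3/35 [(1 2 3; 0 0 0)], sign=-1
Σ_t [0,0]: t=0:+1/48 = 1/48
(3j)²=1/105 [(1 2 3; -1 2 -1)], sign=+1
⇒ 4πI² = 3/35
I = (-1)√(3/35/(4π)) = -0.08258890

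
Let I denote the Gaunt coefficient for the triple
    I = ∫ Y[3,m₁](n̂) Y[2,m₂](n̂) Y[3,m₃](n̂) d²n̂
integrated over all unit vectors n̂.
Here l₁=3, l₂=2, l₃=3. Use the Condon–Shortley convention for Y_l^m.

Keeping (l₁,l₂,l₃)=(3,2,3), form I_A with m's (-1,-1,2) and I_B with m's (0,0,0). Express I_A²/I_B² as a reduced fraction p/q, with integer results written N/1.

Shared (l₁,l₂,l₃)=(3,2,3): N and (l;000)² cancel in I_A²/I_B².
A: Δ = 2!·4!·2!/9! = 1/3780; Racah Σ t=0..1: t=0:+1/48 t=1:−1/12 = -1/16; ⇒ 3j(3 2 3; -1 -1 2)² = 1/28, sgn +1
B: Δ = 2!·4!·2!/9! = 1/3780; Racah Σ t=0..2: t=0:+1/24 t=1:−1/4 t=2:+1/24 = -1/6; ⇒ 3j(3 2 3; 0 0 0)² = 4/105, sgn +1
I_A²/I_B² = (1/28)/(4/105) = 15/16

15/16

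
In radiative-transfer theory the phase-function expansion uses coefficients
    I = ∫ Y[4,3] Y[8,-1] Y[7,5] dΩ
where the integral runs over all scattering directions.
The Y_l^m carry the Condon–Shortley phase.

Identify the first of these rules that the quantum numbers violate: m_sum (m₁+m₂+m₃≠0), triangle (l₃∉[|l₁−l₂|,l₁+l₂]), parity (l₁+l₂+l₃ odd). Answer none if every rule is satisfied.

m₁+m₂+m₃ = 3 − 1 + 5 = 7  ✗
triangle: |4−8|=4 ≤ l₃=7 ≤ 4+8=12
parity: l₁+l₂+l₃ = 19 is odd

m_sum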